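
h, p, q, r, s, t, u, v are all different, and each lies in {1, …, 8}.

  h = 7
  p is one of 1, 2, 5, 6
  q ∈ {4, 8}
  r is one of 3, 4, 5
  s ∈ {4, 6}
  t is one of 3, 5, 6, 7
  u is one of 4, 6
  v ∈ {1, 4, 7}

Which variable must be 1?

h has just one choice, so h = 7. Remove 7 from t, v.
The 7 still-open variables draw from only 7 values {1, 2, 3, 4, 5, 6, 8}, so each is used; only p can be 2, hence p = 2.
The 6 still-open variables together cover exactly {1, 3, 4, 5, 6, 8} — 6 values for 6 variables — and 1 appears only in v's list, so v = 1.

v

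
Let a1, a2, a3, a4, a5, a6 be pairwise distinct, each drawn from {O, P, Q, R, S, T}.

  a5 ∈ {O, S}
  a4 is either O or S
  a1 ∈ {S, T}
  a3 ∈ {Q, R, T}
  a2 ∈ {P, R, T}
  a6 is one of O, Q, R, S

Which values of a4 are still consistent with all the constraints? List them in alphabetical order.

O, S

The 6 variables together cover exactly {O, P, Q, R, S, T} — 6 values for 6 variables — and P appears only in a2's list, so a2 = P.
a4 and a5 between them cover only {O, S} — a naked pair. Remove those values from a1, a6.
That leaves a1 = T. So a3 can't be T.
No further eliminations apply; a4 can still be any of O, S.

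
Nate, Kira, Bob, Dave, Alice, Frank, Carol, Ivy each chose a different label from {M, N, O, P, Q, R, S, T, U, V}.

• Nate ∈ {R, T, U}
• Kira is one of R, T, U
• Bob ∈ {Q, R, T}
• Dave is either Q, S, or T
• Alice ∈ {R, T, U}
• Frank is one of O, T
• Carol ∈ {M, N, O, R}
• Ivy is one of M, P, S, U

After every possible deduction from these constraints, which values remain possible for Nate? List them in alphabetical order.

R, T, U

The 3 variables Nate, Kira, Alice are confined to {R, T, U}, which locks those values in; drop them from Bob, Dave, Frank, Carol, Ivy.
Bob's domain is down to {Q}, so Bob = Q. Eliminate Q elsewhere: Dave.
That leaves Dave = S. Eliminate S elsewhere: Ivy.
Frank must be O (only option left). Eliminate O elsewhere: Carol.
No further eliminations apply; Nate can still be any of R, T, U.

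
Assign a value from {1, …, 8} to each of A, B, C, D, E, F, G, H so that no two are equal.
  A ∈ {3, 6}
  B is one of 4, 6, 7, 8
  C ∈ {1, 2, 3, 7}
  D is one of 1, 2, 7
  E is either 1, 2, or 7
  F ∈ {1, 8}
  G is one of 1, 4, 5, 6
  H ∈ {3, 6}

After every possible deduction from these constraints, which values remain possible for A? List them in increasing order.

3, 6

Among the 8 variables, 5 fits only G (and all 8 values in {1, 2, 3, 4, 5, 6, 7, 8} must be used), so G = 5.
The 7 still-open variables together cover exactly {1, 2, 3, 4, 6, 7, 8} — 7 values for 7 variables — and 4 appears only in B's list, so B = 4.
The 6 still-open variables draw from only 6 values {1, 2, 3, 6, 7, 8}, so each is used; only F can be 8, hence F = 8.
The 2 variables A and H are confined to {3, 6}, which locks those values in; drop them from C.
No further eliminations apply; A can still be any of 3, 6.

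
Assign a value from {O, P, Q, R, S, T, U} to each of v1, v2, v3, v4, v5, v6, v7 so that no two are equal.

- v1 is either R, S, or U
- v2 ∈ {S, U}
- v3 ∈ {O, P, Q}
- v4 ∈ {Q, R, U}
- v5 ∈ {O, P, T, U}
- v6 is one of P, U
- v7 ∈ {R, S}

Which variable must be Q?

The 7 variables draw from only 7 values {O, P, Q, R, S, T, U}, so each is used; only v5 can be T, hence v5 = T.
Among the 6 still-open variables, O fits only v3 (and all 6 values in {O, P, Q, R, S, U} must be used), so v3 = O.
The 5 still-open variables draw from only 5 values {P, Q, R, S, U}, so each is used; only v6 can be P, hence v6 = P.
The 4 still-open variables together cover exactly {Q, R, S, U} — 4 values for 4 variables — and Q appears only in v4's list, so v4 = Q.

v4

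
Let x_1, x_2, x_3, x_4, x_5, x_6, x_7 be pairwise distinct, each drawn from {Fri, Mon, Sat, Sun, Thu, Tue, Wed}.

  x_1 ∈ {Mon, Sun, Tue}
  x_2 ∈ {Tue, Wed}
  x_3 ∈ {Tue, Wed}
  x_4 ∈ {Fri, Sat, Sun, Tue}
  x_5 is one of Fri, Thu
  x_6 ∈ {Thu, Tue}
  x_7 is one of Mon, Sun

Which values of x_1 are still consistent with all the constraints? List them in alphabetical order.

Mon, Sun

The 7 variables draw from only 7 values {Fri, Mon, Sat, Sun, Thu, Tue, Wed}, so each is used; only x_4 can be Sat, hence x_4 = Sat.
The 6 still-open variables draw from only 6 values {Fri, Mon, Sun, Thu, Tue, Wed}, so each is used; only x_5 can be Fri, hence x_5 = Fri.
Among the 5 still-open variables, Thu fits only x_6 (and all 5 values in {Mon, Sun, Thu, Tue, Wed} must be used), so x_6 = Thu.
x_2 and x_3 between them cover only {Tue, Wed} — a naked pair. Remove those values from x_1.
No further eliminations apply; x_1 can still be any of Mon, Sun.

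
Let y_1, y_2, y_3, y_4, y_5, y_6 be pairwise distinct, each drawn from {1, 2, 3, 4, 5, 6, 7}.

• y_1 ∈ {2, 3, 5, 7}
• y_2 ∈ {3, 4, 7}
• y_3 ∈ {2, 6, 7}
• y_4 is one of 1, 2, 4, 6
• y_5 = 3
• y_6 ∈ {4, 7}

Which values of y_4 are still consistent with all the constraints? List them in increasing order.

y_5 must be 3 (only option left). Strike 3 from y_1, y_2.
The 2 variables y_2 and y_6 are confined to {4, 7}, which locks those values in; drop them from y_1, y_3, y_4.
No further eliminations apply; y_4 can still be any of 1, 2, 6.

1, 2, 6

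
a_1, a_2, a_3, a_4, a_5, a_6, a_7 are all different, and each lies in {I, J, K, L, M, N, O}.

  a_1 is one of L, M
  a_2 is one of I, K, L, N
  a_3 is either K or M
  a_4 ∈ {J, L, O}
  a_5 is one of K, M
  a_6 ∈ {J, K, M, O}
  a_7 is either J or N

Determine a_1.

L

The 7 variables together cover exactly {I, J, K, L, M, N, O} — 7 values for 7 variables — and I appears only in a_2's list, so a_2 = I.
The 6 still-open variables draw from only 6 values {J, K, L, M, N, O}, so each is used; only a_7 can be N, hence a_7 = N.
The 2 variables a_3 and a_5 are confined to {K, M}, which locks those values in; drop them from a_1, a_6.
So a_1 = L.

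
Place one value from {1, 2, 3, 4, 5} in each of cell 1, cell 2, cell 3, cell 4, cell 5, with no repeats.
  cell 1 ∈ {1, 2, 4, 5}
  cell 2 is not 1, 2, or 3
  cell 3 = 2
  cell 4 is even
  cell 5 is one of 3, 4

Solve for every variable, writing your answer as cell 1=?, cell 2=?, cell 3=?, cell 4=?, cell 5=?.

cell 1=1, cell 2=5, cell 3=2, cell 4=4, cell 5=3

cell 3 has just one choice, so cell 3 = 2. Strike 2 from cell 1, cell 4.
cell 4 has just one choice, so cell 4 = 4. Remove 4 from cell 1, cell 2, cell 5.
cell 5 must be 3 (only option left).
cell 2's domain is down to {5}, so cell 2 = 5. Remove 5 from cell 1.
cell 1 has just one choice, so cell 1 = 1.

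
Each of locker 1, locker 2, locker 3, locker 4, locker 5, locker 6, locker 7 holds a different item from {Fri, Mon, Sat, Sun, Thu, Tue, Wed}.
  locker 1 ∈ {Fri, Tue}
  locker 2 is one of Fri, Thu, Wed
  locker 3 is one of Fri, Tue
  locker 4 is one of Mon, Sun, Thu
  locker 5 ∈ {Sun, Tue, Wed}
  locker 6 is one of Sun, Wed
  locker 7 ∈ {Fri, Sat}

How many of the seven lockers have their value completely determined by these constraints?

Among the 7 variables, Mon fits only locker 4 (and all 7 values in {Fri, Mon, Sat, Sun, Thu, Tue, Wed} must be used), so locker 4 = Mon.
Among the 6 still-open variables, Sat fits only locker 7 (and all 6 values in {Fri, Sat, Sun, Thu, Tue, Wed} must be used), so locker 7 = Sat.
The 5 still-open variables draw from only 5 values {Fri, Sun, Thu, Tue, Wed}, so each is used; only locker 2 can be Thu, hence locker 2 = Thu.
The 2 variables locker 1 and locker 3 are confined to {Fri, Tue}, which locks those values in; drop them from locker 5.
Determined: locker 2=Thu, locker 4=Mon, locker 7=Sat. The other lockers each still have more than one consistent value. That makes 3.

3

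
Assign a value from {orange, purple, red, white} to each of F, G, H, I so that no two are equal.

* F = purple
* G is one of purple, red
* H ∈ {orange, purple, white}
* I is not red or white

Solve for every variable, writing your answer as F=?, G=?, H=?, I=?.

F=purple, G=red, H=white, I=orange

F's domain is down to {purple}, so F = purple. Eliminate purple elsewhere: G, H, I.
G must be red (only option left).
I's domain is down to {orange}, so I = orange. Eliminate orange elsewhere: H.
That leaves H = white.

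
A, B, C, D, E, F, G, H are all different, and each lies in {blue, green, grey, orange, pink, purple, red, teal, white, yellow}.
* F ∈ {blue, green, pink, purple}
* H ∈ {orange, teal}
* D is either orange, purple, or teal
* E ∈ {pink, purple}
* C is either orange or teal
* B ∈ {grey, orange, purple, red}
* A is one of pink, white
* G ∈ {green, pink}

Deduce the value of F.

C and H between them cover only {orange, teal} — a naked pair. Remove those values from B, D.
D's domain is down to {purple}, so D = purple. Eliminate purple elsewhere: B, E, F.
E must be pink (only option left). Eliminate pink elsewhere: A, F, G.
G's domain is down to {green}, so G = green. So F can't be green.
So F = blue.

blue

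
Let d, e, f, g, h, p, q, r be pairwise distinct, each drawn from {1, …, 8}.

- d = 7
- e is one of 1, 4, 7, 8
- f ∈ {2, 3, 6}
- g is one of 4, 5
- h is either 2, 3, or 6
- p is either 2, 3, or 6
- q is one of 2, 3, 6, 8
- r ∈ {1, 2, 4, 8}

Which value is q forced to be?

d has just one choice, so d = 7. Strike 7 from e.
Among the 7 still-open variables, 5 fits only g (and all 7 values in {1, 2, 3, 4, 5, 6, 8} must be used), so g = 5.
The 3 variables f, h, p are confined to {2, 3, 6}, which locks those values in; drop them from q, r.
So q = 8.

8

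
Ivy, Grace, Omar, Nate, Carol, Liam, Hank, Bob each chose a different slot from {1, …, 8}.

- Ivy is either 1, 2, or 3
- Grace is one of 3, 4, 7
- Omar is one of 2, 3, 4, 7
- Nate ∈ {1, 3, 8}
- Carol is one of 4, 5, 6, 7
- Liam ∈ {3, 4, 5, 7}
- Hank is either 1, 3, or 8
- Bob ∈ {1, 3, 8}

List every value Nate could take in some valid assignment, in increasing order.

The 8 variables draw from only 8 values {1, 2, 3, 4, 5, 6, 7, 8}, so each is used; only Carol can be 6, hence Carol = 6.
Among the 7 still-open variables, 5 fits only Liam (and all 7 values in {1, 2, 3, 4, 5, 7, 8} must be used), so Liam = 5.
The 3 variables Nate, Hank, Bob are confined to {1, 3, 8}, which locks those values in; drop them from Ivy, Grace, Omar.
That leaves Ivy = 2. Strike 2 from Omar.
No further eliminations apply; Nate can still be any of 1, 3, 8.

1, 3, 8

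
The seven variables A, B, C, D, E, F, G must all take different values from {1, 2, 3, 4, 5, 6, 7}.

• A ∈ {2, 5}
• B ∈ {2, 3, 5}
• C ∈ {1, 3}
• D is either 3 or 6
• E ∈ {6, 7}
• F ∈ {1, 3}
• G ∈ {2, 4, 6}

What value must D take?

Among the 7 variables, 4 fits only G (and all 7 values in {1, 2, 3, 4, 5, 6, 7} must be used), so G = 4.
The 6 still-open variables draw from only 6 values {1, 2, 3, 5, 6, 7}, so each is used; only E can be 7, hence E = 7.
The 5 still-open variables together cover exactly {1, 2, 3, 5, 6} — 5 values for 5 variables — and 6 appears only in D's list, so D = 6.

6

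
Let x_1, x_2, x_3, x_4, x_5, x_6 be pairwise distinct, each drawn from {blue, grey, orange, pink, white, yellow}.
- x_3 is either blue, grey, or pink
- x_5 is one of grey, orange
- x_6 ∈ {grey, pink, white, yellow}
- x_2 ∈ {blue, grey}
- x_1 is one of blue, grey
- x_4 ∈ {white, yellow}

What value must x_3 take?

Among the 6 variables, orange fits only x_5 (and all 6 values in {blue, grey, orange, pink, white, yellow} must be used), so x_5 = orange.
The 2 variables x_1 and x_2 are confined to {blue, grey}, which locks those values in; drop them from x_3, x_6.
So x_3 = pink.

pink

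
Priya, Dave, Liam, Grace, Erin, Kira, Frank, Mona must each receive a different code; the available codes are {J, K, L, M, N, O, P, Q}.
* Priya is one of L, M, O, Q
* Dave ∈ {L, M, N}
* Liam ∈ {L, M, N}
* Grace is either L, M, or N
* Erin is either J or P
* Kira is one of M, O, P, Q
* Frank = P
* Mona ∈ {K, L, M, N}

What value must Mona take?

Frank's domain is down to {P}, so Frank = P. So Erin, Kira can't be P.
Erin has just one choice, so Erin = J.
The 6 still-open variables together cover exactly {K, L, M, N, O, Q} — 6 values for 6 variables — and K appears only in Mona's list, so Mona = K.

K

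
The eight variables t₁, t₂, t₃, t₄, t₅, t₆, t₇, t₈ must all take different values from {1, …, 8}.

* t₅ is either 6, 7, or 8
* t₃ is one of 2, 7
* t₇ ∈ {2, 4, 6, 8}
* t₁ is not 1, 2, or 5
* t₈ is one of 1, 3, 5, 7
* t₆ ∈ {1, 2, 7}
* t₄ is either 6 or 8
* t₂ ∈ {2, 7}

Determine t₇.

Among the 8 variables, 5 fits only t₈ (and all 8 values in {1, 2, 3, 4, 5, 6, 7, 8} must be used), so t₈ = 5.
The 7 still-open variables together cover exactly {1, 2, 3, 4, 6, 7, 8} — 7 values for 7 variables — and 1 appears only in t₆'s list, so t₆ = 1.
The 6 still-open variables together cover exactly {2, 3, 4, 6, 7, 8} — 6 values for 6 variables — and 3 appears only in t₁'s list, so t₁ = 3.
The 5 still-open variables draw from only 5 values {2, 4, 6, 7, 8}, so each is used; only t₇ can be 4, hence t₇ = 4.

4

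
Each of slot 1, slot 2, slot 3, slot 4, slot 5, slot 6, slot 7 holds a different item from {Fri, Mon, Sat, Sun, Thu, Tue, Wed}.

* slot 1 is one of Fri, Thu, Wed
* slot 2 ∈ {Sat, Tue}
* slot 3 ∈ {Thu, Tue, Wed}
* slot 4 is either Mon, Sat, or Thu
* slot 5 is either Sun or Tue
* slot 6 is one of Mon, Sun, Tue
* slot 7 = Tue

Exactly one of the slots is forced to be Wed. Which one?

slot 7's domain is down to {Tue}, so slot 7 = Tue. So slot 2, slot 3, slot 5, slot 6 can't be Tue.
slot 2 has just one choice, so slot 2 = Sat. Eliminate Sat elsewhere: slot 4.
slot 5 has just one choice, so slot 5 = Sun. Remove Sun from slot 6.
That leaves slot 6 = Mon. Remove Mon from slot 4.
slot 4 has just one choice, so slot 4 = Thu. Remove Thu from slot 1, slot 3.
So Wed goes to slot 3.

slot 3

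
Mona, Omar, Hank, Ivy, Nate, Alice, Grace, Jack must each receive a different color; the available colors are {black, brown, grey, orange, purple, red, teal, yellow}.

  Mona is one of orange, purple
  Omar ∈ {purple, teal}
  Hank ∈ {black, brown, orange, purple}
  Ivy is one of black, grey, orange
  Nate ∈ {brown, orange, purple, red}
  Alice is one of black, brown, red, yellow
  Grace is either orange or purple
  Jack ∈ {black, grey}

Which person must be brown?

The 8 variables together cover exactly {black, brown, grey, orange, purple, red, teal, yellow} — 8 values for 8 variables — and teal appears only in Omar's list, so Omar = teal.
The 7 still-open variables draw from only 7 values {black, brown, grey, orange, purple, red, yellow}, so each is used; only Alice can be yellow, hence Alice = yellow.
The 6 still-open variables together cover exactly {black, brown, grey, orange, purple, red} — 6 values for 6 variables — and red appears only in Nate's list, so Nate = red.
The 5 still-open variables draw from only 5 values {black, brown, grey, orange, purple}, so each is used; only Hank can be brown, hence Hank = brown.

Hank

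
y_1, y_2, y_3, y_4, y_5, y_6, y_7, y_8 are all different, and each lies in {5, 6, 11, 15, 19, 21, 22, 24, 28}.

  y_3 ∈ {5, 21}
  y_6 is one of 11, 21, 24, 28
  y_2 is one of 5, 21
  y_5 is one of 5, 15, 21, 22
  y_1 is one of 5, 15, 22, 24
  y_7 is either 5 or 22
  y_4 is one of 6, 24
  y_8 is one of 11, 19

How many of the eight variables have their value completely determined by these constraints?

The 2 variables y_2 and y_3 are confined to {5, 21}, which locks those values in; drop them from y_1, y_5, y_6, y_7.
y_7's domain is down to {22}, so y_7 = 22. Strike 22 from y_1, y_5.
y_5 must be 15 (only option left). So y_1 can't be 15.
That leaves y_1 = 24. Strike 24 from y_4, y_6.
y_4's domain is down to {6}, so y_4 = 6.
Determined: y_1=24, y_4=6, y_5=15, y_7=22. The other variables each still have more than one consistent value. That makes 4.

4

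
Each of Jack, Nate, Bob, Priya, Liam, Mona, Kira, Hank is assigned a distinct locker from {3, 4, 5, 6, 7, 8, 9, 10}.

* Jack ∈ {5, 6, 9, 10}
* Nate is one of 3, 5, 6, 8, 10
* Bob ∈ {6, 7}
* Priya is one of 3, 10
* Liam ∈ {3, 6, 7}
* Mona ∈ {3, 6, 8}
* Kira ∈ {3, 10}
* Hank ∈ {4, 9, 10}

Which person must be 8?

Among the 8 variables, 4 fits only Hank (and all 8 values in {3, 4, 5, 6, 7, 8, 9, 10} must be used), so Hank = 4.
The 7 still-open variables together cover exactly {3, 5, 6, 7, 8, 9, 10} — 7 values for 7 variables — and 9 appears only in Jack's list, so Jack = 9.
The 6 still-open variables together cover exactly {3, 5, 6, 7, 8, 10} — 6 values for 6 variables — and 5 appears only in Nate's list, so Nate = 5.
The 5 still-open variables together cover exactly {3, 6, 7, 8, 10} — 5 values for 5 variables — and 8 appears only in Mona's list, so Mona = 8.

Mona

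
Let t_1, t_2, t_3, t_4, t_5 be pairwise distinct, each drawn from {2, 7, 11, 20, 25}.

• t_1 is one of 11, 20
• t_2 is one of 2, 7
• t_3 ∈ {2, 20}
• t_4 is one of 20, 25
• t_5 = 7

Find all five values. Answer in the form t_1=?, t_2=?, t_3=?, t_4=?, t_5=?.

t_5 must be 7 (only option left). So t_2 can't be 7.
t_2's domain is down to {2}, so t_2 = 2. Strike 2 from t_3.
That leaves t_3 = 20. Remove 20 from t_1, t_4.
That leaves t_4 = 25.
t_1 must be 11 (only option left).

t_1=11, t_2=2, t_3=20, t_4=25, t_5=7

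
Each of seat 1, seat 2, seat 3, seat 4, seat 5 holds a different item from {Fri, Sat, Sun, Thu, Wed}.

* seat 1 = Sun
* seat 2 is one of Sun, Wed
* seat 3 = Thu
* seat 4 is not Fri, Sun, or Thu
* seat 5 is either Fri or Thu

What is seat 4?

seat 1 has just one choice, so seat 1 = Sun. Eliminate Sun elsewhere: seat 2.
That leaves seat 2 = Wed. So seat 4 can't be Wed.
So seat 4 = Sat.

Sat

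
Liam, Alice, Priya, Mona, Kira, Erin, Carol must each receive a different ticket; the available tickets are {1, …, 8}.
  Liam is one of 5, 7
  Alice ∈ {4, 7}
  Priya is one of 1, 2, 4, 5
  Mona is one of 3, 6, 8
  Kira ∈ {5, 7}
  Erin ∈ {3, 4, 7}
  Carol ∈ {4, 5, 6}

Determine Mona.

Liam and Kira between them cover only {5, 7} — a naked pair. Remove those values from Alice, Priya, Erin, Carol.
Alice's domain is down to {4}, so Alice = 4. So Priya, Erin, Carol can't be 4.
Erin must be 3 (only option left). So Mona can't be 3.
Carol's domain is down to {6}, so Carol = 6. So Mona can't be 6.
So Mona = 8.

8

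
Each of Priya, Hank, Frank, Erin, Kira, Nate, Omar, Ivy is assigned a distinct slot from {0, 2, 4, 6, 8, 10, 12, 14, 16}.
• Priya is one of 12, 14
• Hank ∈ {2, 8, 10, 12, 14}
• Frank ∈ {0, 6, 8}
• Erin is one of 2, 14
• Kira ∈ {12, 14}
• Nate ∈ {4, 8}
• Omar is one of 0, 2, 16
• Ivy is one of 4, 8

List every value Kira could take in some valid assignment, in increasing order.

The 2 variables Priya and Kira are confined to {12, 14}, which locks those values in; drop them from Hank, Erin.
That leaves Erin = 2. Strike 2 from Hank, Omar.
Nate and Ivy share exactly the 2 values {4, 8}; by pigeonhole those values go to them, so strike 4, 8 from Hank, Frank.
Hank has just one choice, so Hank = 10.
No further eliminations apply; Kira can still be any of 12, 14.

12, 14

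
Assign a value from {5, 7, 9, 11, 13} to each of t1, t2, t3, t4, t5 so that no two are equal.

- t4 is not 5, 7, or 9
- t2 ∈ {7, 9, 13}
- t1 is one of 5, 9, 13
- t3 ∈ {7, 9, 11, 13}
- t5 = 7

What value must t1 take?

t5's domain is down to {7}, so t5 = 7. Strike 7 from t2, t3.
Among the 4 still-open variables, 5 fits only t1 (and all 4 values in {5, 9, 11, 13} must be used), so t1 = 5.

5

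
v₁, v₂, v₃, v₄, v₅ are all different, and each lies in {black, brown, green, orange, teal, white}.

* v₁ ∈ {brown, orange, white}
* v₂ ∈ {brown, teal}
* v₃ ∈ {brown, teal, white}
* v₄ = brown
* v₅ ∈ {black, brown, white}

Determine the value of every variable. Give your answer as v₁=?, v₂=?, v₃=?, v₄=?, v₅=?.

v₄ has just one choice, so v₄ = brown. Remove brown from v₁, v₂, v₃, v₅.
That leaves v₂ = teal. Eliminate teal elsewhere: v₃.
v₃ has just one choice, so v₃ = white. So v₁, v₅ can't be white.
That leaves v₅ = black.
v₁ must be orange (only option left).

v₁=orange, v₂=teal, v₃=white, v₄=brown, v₅=black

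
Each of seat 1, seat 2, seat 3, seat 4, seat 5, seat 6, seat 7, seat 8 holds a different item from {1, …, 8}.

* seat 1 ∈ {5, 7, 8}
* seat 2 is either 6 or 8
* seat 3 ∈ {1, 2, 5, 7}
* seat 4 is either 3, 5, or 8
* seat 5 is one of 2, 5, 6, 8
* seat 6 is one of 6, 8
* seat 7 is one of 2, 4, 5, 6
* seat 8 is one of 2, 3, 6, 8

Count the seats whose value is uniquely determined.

3

The 8 variables draw from only 8 values {1, 2, 3, 4, 5, 6, 7, 8}, so each is used; only seat 3 can be 1, hence seat 3 = 1.
The 7 still-open variables draw from only 7 values {2, 3, 4, 5, 6, 7, 8}, so each is used; only seat 7 can be 4, hence seat 7 = 4.
The 6 still-open variables draw from only 6 values {2, 3, 5, 6, 7, 8}, so each is used; only seat 1 can be 7, hence seat 1 = 7.
seat 2 and seat 6 between them cover only {6, 8} — a naked pair. Remove those values from seat 4, seat 5, seat 8.
Determined: seat 1=7, seat 3=1, seat 7=4. The other seats each still have more than one consistent value. That makes 3.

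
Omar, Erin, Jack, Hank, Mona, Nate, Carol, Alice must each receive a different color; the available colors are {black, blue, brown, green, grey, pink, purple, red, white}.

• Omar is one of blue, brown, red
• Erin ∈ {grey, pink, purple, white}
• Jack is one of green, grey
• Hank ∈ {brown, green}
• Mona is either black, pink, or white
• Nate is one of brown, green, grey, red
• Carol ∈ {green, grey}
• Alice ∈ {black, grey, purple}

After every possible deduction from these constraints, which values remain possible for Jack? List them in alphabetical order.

green, grey

Jack and Carol share exactly the 2 values {green, grey}; by pigeonhole those values go to them, so strike green, grey from Erin, Hank, Nate, Alice.
Hank's domain is down to {brown}, so Hank = brown. So Omar, Nate can't be brown.
Nate must be red (only option left). So Omar can't be red.
That leaves Omar = blue.
No further eliminations apply; Jack can still be any of green, grey.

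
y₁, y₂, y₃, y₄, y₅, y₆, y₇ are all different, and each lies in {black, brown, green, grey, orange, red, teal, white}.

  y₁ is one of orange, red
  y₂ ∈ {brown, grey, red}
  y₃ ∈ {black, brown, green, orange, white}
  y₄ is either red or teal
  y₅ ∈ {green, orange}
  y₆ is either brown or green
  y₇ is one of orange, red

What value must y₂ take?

The 2 variables y₁ and y₇ are confined to {orange, red}, which locks those values in; drop them from y₂, y₃, y₄, y₅.
y₄ must be teal (only option left).
y₅'s domain is down to {green}, so y₅ = green. So y₃, y₆ can't be green.
y₆ has just one choice, so y₆ = brown. Strike brown from y₂, y₃.
So y₂ = grey.

grey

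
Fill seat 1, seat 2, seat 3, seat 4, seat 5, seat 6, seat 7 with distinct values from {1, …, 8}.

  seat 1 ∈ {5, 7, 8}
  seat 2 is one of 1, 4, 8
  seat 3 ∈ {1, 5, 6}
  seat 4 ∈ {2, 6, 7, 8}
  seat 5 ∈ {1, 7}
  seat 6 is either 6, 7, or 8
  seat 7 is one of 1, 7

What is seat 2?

4

The 7 variables draw from only 7 values {1, 2, 4, 5, 6, 7, 8}, so each is used; only seat 4 can be 2, hence seat 4 = 2.
The 6 still-open variables together cover exactly {1, 4, 5, 6, 7, 8} — 6 values for 6 variables — and 4 appears only in seat 2's list, so seat 2 = 4.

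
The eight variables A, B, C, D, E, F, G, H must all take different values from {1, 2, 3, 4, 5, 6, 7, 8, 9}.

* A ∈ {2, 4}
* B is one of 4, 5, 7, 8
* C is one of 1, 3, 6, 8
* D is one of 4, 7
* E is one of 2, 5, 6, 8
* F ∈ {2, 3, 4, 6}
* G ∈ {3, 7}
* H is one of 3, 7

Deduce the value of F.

6

The 8 variables together cover exactly {1, 2, 3, 4, 5, 6, 7, 8} — 8 values for 8 variables — and 1 appears only in C's list, so C = 1.
G and H share exactly the 2 values {3, 7}; by pigeonhole those values go to them, so strike 3, 7 from B, D, F.
D has just one choice, so D = 4. Remove 4 from A, B, F.
A has just one choice, so A = 2. So E, F can't be 2.
So F = 6.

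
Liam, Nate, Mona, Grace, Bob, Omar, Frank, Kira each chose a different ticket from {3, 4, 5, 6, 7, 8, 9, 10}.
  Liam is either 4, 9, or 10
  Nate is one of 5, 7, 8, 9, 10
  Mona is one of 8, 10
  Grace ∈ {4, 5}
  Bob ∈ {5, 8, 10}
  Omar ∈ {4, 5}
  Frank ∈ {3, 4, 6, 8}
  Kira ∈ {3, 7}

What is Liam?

9

The 8 variables together cover exactly {3, 4, 5, 6, 7, 8, 9, 10} — 8 values for 8 variables — and 6 appears only in Frank's list, so Frank = 6.
Among the 7 still-open variables, 3 fits only Kira (and all 7 values in {3, 4, 5, 7, 8, 9, 10} must be used), so Kira = 3.
The 6 still-open variables draw from only 6 values {4, 5, 7, 8, 9, 10}, so each is used; only Nate can be 7, hence Nate = 7.
Among the 5 still-open variables, 9 fits only Liam (and all 5 values in {4, 5, 8, 9, 10} must be used), so Liam = 9.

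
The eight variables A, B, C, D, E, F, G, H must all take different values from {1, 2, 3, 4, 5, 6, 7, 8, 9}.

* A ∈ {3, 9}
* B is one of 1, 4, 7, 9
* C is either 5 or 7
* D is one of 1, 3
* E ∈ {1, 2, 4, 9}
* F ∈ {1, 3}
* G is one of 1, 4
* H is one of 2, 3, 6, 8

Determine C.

5

D and F share exactly the 2 values {1, 3}; by pigeonhole those values go to them, so strike 1, 3 from A, B, E, G, H.
A has just one choice, so A = 9. Strike 9 from B, E.
That leaves G = 4. Strike 4 from B, E.
B has just one choice, so B = 7. So C can't be 7.
So C = 5.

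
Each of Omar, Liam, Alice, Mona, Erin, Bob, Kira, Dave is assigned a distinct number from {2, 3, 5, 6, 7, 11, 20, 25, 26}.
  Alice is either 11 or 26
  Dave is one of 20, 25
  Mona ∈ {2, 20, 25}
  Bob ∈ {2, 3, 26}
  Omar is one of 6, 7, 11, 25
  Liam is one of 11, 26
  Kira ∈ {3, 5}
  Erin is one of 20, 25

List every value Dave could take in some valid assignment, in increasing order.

Liam and Alice share exactly the 2 values {11, 26}; by pigeonhole those values go to them, so strike 11, 26 from Omar, Bob.
Erin and Dave between them cover only {20, 25} — a naked pair. Remove those values from Omar, Mona.
Mona must be 2 (only option left). Remove 2 from Bob.
Bob must be 3 (only option left). Eliminate 3 elsewhere: Kira.
Kira's domain is down to {5}, so Kira = 5.
No further eliminations apply; Dave can still be any of 20, 25.

20, 25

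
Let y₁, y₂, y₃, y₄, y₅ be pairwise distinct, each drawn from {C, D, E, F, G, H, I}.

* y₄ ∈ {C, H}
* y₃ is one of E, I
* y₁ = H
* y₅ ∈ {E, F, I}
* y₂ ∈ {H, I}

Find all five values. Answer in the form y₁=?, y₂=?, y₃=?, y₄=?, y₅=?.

y₁=H, y₂=I, y₃=E, y₄=C, y₅=F

y₁ has just one choice, so y₁ = H. Remove H from y₂, y₄.
That leaves y₂ = I. Eliminate I elsewhere: y₃, y₅.
y₃'s domain is down to {E}, so y₃ = E. So y₅ can't be E.
y₄ has just one choice, so y₄ = C.
y₅'s domain is down to {F}, so y₅ = F.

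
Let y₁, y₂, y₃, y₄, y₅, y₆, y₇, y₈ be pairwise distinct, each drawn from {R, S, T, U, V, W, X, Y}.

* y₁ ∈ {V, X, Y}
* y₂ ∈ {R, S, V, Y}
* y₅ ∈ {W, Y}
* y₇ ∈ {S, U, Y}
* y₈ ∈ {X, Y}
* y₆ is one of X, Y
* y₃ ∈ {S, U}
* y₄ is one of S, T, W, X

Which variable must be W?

y₅

The 8 variables draw from only 8 values {R, S, T, U, V, W, X, Y}, so each is used; only y₂ can be R, hence y₂ = R.
The 7 still-open variables draw from only 7 values {S, T, U, V, W, X, Y}, so each is used; only y₄ can be T, hence y₄ = T.
The 6 still-open variables together cover exactly {S, U, V, W, X, Y} — 6 values for 6 variables — and V appears only in y₁'s list, so y₁ = V.
The 5 still-open variables draw from only 5 values {S, U, W, X, Y}, so each is used; only y₅ can be W, hence y₅ = W.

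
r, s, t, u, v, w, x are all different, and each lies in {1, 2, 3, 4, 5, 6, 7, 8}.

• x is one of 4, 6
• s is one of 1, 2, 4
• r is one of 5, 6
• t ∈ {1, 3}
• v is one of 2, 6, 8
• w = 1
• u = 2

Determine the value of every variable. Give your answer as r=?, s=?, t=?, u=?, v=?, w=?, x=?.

r=5, s=4, t=3, u=2, v=8, w=1, x=6

u's domain is down to {2}, so u = 2. So s, v can't be 2.
That leaves w = 1. Strike 1 from s, t.
That leaves s = 4. Strike 4 from x.
That leaves t = 3.
x has just one choice, so x = 6. So r, v can't be 6.
r's domain is down to {5}, so r = 5.
v's domain is down to {8}, so v = 8.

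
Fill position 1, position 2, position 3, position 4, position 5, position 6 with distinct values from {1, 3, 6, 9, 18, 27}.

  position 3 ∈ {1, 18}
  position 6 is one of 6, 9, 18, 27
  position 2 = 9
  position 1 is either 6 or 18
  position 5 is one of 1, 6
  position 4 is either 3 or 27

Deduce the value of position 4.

position 2 has just one choice, so position 2 = 9. Remove 9 from position 6.
The 5 still-open variables draw from only 5 values {1, 3, 6, 18, 27}, so each is used; only position 4 can be 3, hence position 4 = 3.

3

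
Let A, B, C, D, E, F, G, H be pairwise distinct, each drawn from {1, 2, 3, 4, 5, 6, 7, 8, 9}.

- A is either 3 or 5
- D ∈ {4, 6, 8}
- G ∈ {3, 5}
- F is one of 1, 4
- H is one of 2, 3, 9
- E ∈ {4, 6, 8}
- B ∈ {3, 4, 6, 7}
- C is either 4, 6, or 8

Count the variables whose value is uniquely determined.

The 2 variables A and G are confined to {3, 5}, which locks those values in; drop them from B, H.
C, D, E share exactly the 3 values {4, 6, 8}; by pigeonhole those values go to them, so strike 4, 6, 8 from B, F.
B has just one choice, so B = 7.
F's domain is down to {1}, so F = 1.
Determined: B=7, F=1. The other variables each still have more than one consistent value. That makes 2.

2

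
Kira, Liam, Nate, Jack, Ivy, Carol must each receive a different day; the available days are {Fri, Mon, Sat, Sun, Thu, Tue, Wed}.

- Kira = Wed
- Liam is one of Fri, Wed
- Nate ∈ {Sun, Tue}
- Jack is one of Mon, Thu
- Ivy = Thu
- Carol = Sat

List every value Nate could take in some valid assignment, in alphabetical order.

Sun, Tue

Kira must be Wed (only option left). Eliminate Wed elsewhere: Liam.
That leaves Liam = Fri.
That leaves Ivy = Thu. So Jack can't be Thu.
Carol's domain is down to {Sat}, so Carol = Sat.
Jack's domain is down to {Mon}, so Jack = Mon.
No further eliminations apply; Nate can still be any of Sun, Tue.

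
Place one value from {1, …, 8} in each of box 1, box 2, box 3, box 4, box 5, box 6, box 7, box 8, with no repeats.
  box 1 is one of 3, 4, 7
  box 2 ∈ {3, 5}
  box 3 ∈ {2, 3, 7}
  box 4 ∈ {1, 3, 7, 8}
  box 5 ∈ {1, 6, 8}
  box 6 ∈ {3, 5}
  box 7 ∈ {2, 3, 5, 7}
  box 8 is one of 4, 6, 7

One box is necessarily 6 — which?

box 8

box 2 and box 6 share exactly the 2 values {3, 5}; by pigeonhole those values go to them, so strike 3, 5 from box 1, box 3, box 4, box 7.
The 2 variables box 3 and box 7 are confined to {2, 7}, which locks those values in; drop them from box 1, box 4, box 8.
box 1 must be 4 (only option left). Remove 4 from box 8.
So 6 goes to box 8.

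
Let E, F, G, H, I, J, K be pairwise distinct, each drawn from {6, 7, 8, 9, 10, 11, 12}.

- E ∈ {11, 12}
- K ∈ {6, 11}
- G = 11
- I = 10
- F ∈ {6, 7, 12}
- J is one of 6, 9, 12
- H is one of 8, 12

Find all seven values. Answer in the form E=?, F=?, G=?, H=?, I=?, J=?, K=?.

E=12, F=7, G=11, H=8, I=10, J=9, K=6

G must be 11 (only option left). Strike 11 from E, K.
I must be 10 (only option left).
That leaves K = 6. Remove 6 from F, J.
E's domain is down to {12}, so E = 12. Remove 12 from F, H, J.
That leaves F = 7.
H has just one choice, so H = 8.
J has just one choice, so J = 9.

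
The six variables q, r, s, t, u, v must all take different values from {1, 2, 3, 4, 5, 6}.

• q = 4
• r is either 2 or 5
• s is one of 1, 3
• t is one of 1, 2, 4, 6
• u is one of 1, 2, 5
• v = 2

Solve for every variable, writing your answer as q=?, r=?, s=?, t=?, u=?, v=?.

q's domain is down to {4}, so q = 4. Remove 4 from t.
v has just one choice, so v = 2. Strike 2 from r, t, u.
r's domain is down to {5}, so r = 5. Strike 5 from u.
u's domain is down to {1}, so u = 1. Eliminate 1 elsewhere: s, t.
s has just one choice, so s = 3.
That leaves t = 6.

q=4, r=5, s=3, t=6, u=1, v=2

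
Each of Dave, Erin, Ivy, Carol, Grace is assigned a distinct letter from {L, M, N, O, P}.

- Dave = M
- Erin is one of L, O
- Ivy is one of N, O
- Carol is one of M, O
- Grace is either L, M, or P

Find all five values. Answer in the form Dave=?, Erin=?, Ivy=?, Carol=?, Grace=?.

Dave's domain is down to {M}, so Dave = M. So Carol, Grace can't be M.
That leaves Carol = O. Eliminate O elsewhere: Erin, Ivy.
Erin must be L (only option left). Remove L from Grace.
That leaves Ivy = N.
Grace must be P (only option left).

Dave=M, Erin=L, Ivy=N, Carol=O, Grace=P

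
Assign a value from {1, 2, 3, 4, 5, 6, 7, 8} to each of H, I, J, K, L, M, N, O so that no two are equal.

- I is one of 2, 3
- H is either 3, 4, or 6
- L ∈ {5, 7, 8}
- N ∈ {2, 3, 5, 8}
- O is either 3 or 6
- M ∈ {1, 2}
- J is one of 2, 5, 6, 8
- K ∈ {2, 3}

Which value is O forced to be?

6

The 8 variables together cover exactly {1, 2, 3, 4, 5, 6, 7, 8} — 8 values for 8 variables — and 1 appears only in M's list, so M = 1.
The 7 still-open variables together cover exactly {2, 3, 4, 5, 6, 7, 8} — 7 values for 7 variables — and 4 appears only in H's list, so H = 4.
The 6 still-open variables together cover exactly {2, 3, 5, 6, 7, 8} — 6 values for 6 variables — and 7 appears only in L's list, so L = 7.
I and K share exactly the 2 values {2, 3}; by pigeonhole those values go to them, so strike 2, 3 from J, N, O.
So O = 6.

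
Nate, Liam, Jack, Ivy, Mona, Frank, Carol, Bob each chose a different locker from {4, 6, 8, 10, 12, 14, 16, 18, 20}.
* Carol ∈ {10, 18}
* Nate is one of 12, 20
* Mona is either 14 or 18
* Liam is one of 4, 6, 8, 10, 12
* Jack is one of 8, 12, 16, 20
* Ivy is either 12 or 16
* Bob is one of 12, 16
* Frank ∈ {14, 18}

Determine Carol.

The 2 variables Ivy and Bob are confined to {12, 16}, which locks those values in; drop them from Nate, Liam, Jack.
Nate's domain is down to {20}, so Nate = 20. Remove 20 from Jack.
Jack's domain is down to {8}, so Jack = 8. Eliminate 8 elsewhere: Liam.
Mona and Frank between them cover only {14, 18} — a naked pair. Remove those values from Carol.
So Carol = 10.

10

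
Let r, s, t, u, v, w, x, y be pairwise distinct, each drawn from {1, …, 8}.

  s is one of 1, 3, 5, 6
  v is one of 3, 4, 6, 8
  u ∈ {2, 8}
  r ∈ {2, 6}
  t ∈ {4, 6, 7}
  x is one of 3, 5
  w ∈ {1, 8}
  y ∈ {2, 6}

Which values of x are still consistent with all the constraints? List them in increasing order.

Among the 8 variables, 7 fits only t (and all 8 values in {1, 2, 3, 4, 5, 6, 7, 8} must be used), so t = 7.
The 7 still-open variables together cover exactly {1, 2, 3, 4, 5, 6, 8} — 7 values for 7 variables — and 4 appears only in v's list, so v = 4.
The 2 variables r and y are confined to {2, 6}, which locks those values in; drop them from s, u.
u must be 8 (only option left). Strike 8 from w.
That leaves w = 1. Strike 1 from s.
No further eliminations apply; x can still be any of 3, 5.

3, 5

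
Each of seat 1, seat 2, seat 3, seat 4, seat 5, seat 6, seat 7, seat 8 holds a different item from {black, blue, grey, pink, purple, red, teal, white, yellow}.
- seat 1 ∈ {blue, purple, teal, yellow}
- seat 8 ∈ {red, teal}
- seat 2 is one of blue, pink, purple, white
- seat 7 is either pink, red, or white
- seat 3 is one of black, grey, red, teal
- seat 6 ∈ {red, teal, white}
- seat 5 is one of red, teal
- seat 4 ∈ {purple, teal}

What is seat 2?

blue

seat 5 and seat 8 share exactly the 2 values {red, teal}; by pigeonhole those values go to them, so strike red, teal from seat 1, seat 3, seat 4, seat 6, seat 7.
That leaves seat 4 = purple. So seat 1, seat 2 can't be purple.
seat 6 has just one choice, so seat 6 = white. Strike white from seat 2, seat 7.
That leaves seat 7 = pink. Remove pink from seat 2.
So seat 2 = blue.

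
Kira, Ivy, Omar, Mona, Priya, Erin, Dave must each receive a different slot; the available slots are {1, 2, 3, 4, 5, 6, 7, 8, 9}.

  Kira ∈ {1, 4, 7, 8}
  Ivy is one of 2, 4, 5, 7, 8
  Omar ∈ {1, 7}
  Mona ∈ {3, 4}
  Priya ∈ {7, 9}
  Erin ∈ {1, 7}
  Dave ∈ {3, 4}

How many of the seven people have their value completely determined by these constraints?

Omar and Erin share exactly the 2 values {1, 7}; by pigeonhole those values go to them, so strike 1, 7 from Kira, Ivy, Priya.
That leaves Priya = 9.
Mona and Dave between them cover only {3, 4} — a naked pair. Remove those values from Kira, Ivy.
That leaves Kira = 8. Remove 8 from Ivy.
Determined: Kira=8, Priya=9. The other people each still have more than one consistent value. That makes 2.

2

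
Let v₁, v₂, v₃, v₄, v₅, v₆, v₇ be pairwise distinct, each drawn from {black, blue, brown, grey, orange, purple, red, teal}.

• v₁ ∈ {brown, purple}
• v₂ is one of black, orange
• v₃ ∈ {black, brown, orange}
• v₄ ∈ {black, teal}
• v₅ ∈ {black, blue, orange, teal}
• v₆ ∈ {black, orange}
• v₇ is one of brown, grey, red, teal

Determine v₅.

v₂ and v₆ between them cover only {black, orange} — a naked pair. Remove those values from v₃, v₄, v₅.
That leaves v₃ = brown. So v₁, v₇ can't be brown.
v₄ must be teal (only option left). Strike teal from v₅, v₇.
So v₅ = blue.

blue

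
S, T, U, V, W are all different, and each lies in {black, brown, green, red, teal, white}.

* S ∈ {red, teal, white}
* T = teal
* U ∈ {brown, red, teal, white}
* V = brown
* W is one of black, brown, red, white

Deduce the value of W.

black

T must be teal (only option left). Remove teal from S, U.
V has just one choice, so V = brown. Remove brown from U, W.
The 3 still-open variables together cover exactly {black, red, white} — 3 values for 3 variables — and black appears only in W's list, so W = black.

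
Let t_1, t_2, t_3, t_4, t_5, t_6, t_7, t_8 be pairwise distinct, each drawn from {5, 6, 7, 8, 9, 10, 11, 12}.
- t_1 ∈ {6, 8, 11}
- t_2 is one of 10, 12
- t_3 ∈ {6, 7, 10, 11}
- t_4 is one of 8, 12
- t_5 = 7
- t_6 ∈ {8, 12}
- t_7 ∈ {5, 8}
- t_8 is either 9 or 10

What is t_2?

10

t_5 must be 7 (only option left). Eliminate 7 elsewhere: t_3.
Among the 7 still-open variables, 5 fits only t_7 (and all 7 values in {5, 6, 8, 9, 10, 11, 12} must be used), so t_7 = 5.
Among the 6 still-open variables, 9 fits only t_8 (and all 6 values in {6, 8, 9, 10, 11, 12} must be used), so t_8 = 9.
The 2 variables t_4 and t_6 are confined to {8, 12}, which locks those values in; drop them from t_1, t_2.
So t_2 = 10.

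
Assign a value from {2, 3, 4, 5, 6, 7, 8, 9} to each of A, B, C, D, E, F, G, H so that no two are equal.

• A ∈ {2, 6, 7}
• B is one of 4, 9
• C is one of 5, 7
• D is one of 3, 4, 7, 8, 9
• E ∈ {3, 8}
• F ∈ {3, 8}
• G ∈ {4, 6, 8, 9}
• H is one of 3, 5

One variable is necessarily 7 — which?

C

Among the 8 variables, 2 fits only A (and all 8 values in {2, 3, 4, 5, 6, 7, 8, 9} must be used), so A = 2.
The 7 still-open variables draw from only 7 values {3, 4, 5, 6, 7, 8, 9}, so each is used; only G can be 6, hence G = 6.
E and F share exactly the 2 values {3, 8}; by pigeonhole those values go to them, so strike 3, 8 from D, H.
H has just one choice, so H = 5. Eliminate 5 elsewhere: C.
So 7 goes to C.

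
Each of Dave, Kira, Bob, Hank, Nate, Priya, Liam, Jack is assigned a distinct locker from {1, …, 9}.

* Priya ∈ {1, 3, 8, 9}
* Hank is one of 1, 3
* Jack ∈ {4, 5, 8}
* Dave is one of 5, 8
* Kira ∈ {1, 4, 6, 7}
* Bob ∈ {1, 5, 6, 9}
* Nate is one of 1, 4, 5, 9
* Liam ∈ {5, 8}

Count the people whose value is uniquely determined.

3

The 8 variables together cover exactly {1, 3, 4, 5, 6, 7, 8, 9} — 8 values for 8 variables — and 7 appears only in Kira's list, so Kira = 7.
The 7 still-open variables together cover exactly {1, 3, 4, 5, 6, 8, 9} — 7 values for 7 variables — and 6 appears only in Bob's list, so Bob = 6.
The 2 variables Dave and Liam are confined to {5, 8}, which locks those values in; drop them from Nate, Priya, Jack.
Jack's domain is down to {4}, so Jack = 4. Eliminate 4 elsewhere: Nate.
Determined: Kira=7, Bob=6, Jack=4. The other people each still have more than one consistent value. That makes 3.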